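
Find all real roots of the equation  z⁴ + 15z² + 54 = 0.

No real solutions.

Let u = z². The equation becomes u² + 15u + 54 = 0.
Factor: (u + 9)(u + 6) = 0, so u = -9 or u = -6.
z² = -9 < 0 has no real solution.
z² = -6 < 0 has no real solution.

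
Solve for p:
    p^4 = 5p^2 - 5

p = -1.9021 or p = -1.1756 or p = 1.1756 or p = 1.9021

Let u = p^2. The equation becomes u^2 - 5u + 5 = 0.
By the quadratic formula, u = sqrt(5)/2 + 5/2 or u = 5/2 - sqrt(5)/2.
p^2 = sqrt(5)/2 + 5/2 gives p = +/-sqrt(sqrt(5)/2 + 5/2) ~= +/-1.9021.
p^2 = 5/2 - sqrt(5)/2 gives p = +/-sqrt(5/2 - sqrt(5)/2) ~= +/-1.1756.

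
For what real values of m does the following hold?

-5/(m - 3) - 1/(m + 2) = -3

Multiply both sides by (m - 3)(m + 2):
-5(m + 2) - (m - 3) = -3(m - 3)(m + 2).
Expand and collect terms: -3m² + 9m + 25 = 0.
By the quadratic formula, m = (-9 ± √381) / -6, so m ≈ -1.7532 or m ≈ 4.7532.
Neither value makes a denominator zero (m ≠ 3, m ≠ -2), so both are valid.

m = -1.7532 or m = 4.7532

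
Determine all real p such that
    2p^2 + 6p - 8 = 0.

Factor: 2(p + 4)(p - 1) = 0.
So p = -4 or p = 1.

p = -4 or p = 1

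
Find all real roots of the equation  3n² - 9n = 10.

Rearrange to standard form: 3n² - 9n - 10 = 0.
Discriminant: (-9)² − 4·3·(-10) = 201.
Quadratic formula: n = (9 ± √201) / 6.
So n = 3/2 + √(201)/6 ≈ 3.8629 or n = 3/2 - √(201)/6 ≈ -0.8629.

n = -0.8629 or n = 3.8629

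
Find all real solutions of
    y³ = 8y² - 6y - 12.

y = -0.873 or y = 2 or y = 6.873

Rearrange: y³ - 8y² + 6y + 12 = 0.
Possible rational roots are divisors of 12. Testing y = 2 gives 0, so (y - 2) is a factor.
Divide: y³ - 8y² + 6y + 12 = (y - 2)(y² - 6y - 6).
Apply the quadratic formula to y² - 6y - 6 = 0: y = (6 ± √60)/2, i.e. y ≈ 6.873 or y ≈ -0.873.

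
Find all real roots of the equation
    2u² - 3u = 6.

u = -1.1375 or u = 2.6375

Rearrange to standard form: 2u² - 3u - 6 = 0.
Discriminant: (-3)² − 4·2·(-6) = 57.
Quadratic formula: u = (3 ± √57) / 4.
So u = 3/4 + √(57)/4 ≈ 2.6375 or u = 3/4 - √(57)/4 ≈ -1.1375.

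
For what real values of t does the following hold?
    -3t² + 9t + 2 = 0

t = -0.2078 or t = 3.2078

Discriminant: (9)² − 4·(-3)·2 = 105.
Quadratic formula: t = (-9 ± √105) / (-6).
So t = 3/2 - √(105)/6 ≈ -0.2078 or t = 3/2 + √(105)/6 ≈ 3.2078.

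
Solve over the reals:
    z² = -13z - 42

z = -7 or z = -6

Bring every term to one side: z² + 13z + 42 = 0.
Factor: (z + 7)(z + 6) = 0.
So z = -7 or z = -6.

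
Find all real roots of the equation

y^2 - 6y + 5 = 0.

Factor: (y - 1)(y - 5) = 0.
So y = 1 or y = 5.

y = 1 or y = 5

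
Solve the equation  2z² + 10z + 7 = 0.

Discriminant: (10)² − 4·2·7 = 44.
Quadratic formula: z = (-10 ± √44) / 4.
So z = -5/2 + √(11)/2 ≈ -0.8417 or z = -5/2 - √(11)/2 ≈ -4.1583.

z = -4.1583 or z = -0.8417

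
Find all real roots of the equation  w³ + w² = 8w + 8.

w = -2.8284 or w = -1 or w = 2.8284

Rearrange: w³ + w² - 8w - 8 = 0.
Possible rational roots are divisors of -8. Testing w = -1 gives 0, so (w + 1) is a factor.
Divide: w³ + w² - 8w - 8 = (w + 1)(w² - 8).
Apply the quadratic formula to w² - 8 = 0: w = (0 ± √32)/2, i.e. w ≈ 2.8284 or w ≈ -2.8284.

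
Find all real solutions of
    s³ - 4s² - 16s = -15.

Rearrange: s³ - 4s² - 16s + 15 = 0.
Possible rational roots are divisors of 15. Testing s = -3 gives 0, so (s + 3) is a factor.
Divide: s³ - 4s² - 16s + 15 = (s + 3)(s² - 7s + 5).
Apply the quadratic formula to s² - 7s + 5 = 0: s = (7 ± √29)/2, i.e. s ≈ 6.1926 or s ≈ 0.8074.

s = -3 or s = 0.8074 or s = 6.1926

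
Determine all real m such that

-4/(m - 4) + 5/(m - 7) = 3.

Multiply both sides by (m - 4)(m - 7):
-4(m - 7) + 5(m - 4) = 3(m - 4)(m - 7).
Expand and collect terms: 3m² - 34m + 76 = 0.
By the quadratic formula, m = (34 ± √244) / 6, so m ≈ 8.2701 or m ≈ 3.0633.
Neither value makes a denominator zero (m ≠ 4, m ≠ 7), so both are valid.

m = 3.0633 or m = 8.2701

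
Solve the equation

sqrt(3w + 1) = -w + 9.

w = 5

Square both sides: 3w + 1 = (-w + 9)^2.
Expand and rearrange: w^2 - 21w + 80 = 0.
Solving gives w = 16 or w = 5.
Check each candidate in the original equation:
  w = 16: sqrt(49) = 7, while -w + 9 = -7 — extraneous.
  w = 5: sqrt(16) = 4, while -w + 9 = 4 — valid.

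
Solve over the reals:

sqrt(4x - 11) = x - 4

Square both sides: 4x - 11 = (x - 4)^2.
Expand and rearrange: x^2 - 12x + 27 = 0.
Solving gives x = 9 or x = 3.
Check each candidate in the original equation:
  x = 9: sqrt(25) = 5, while x - 4 = 5 — valid.
  x = 3: sqrt(1) = 1, while x - 4 = -1 — extraneous.

x = 9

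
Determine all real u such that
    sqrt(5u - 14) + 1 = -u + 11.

Isolate the radical: sqrt(5u - 14) = -u + 10.
Square both sides: 5u - 14 = (-u + 10)^2.
Expand and rearrange: u^2 - 25u + 114 = 0.
Solving gives u = 19 or u = 6.
Check each candidate in the original equation:
  u = 19: sqrt(81) = 9, while -u + 10 = -9 — extraneous.
  u = 6: sqrt(16) = 4, while -u + 10 = 4 — valid.

u = 6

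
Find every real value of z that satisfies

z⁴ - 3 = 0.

z = -1.3161 or z = 1.3161

Let u = z². The equation becomes u² - 3 = 0.
By the quadratic formula, u = √(3) or u = -√(3).
z² = √(3) gives z = ±3^(1/4) ≈ ±1.3161.
z² = -√(3) < 0 has no real solution.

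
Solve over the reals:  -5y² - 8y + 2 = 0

y = -1.8198 or y = 0.2198

Discriminant: (-8)² − 4·(-5)·2 = 104.
Quadratic formula: y = (8 ± √104) / (-10).
So y = -√(26)/5 - 4/5 ≈ -1.8198 or y = -4/5 + √(26)/5 ≈ 0.2198.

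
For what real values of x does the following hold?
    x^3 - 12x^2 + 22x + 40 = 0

Possible rational roots are divisors of 40. Testing x = 4 gives 0, so (x - 4) is a factor.
Divide: x^3 - 12x^2 + 22x + 40 = (x - 4)(x^2 - 8x - 10).
Apply the quadratic formula to x^2 - 8x - 10 = 0: x = (8 +/- sqrt(104))/2, i.e. x ~= 9.099 or x ~= -1.099.

x = -1.099 or x = 4 or x = 9.099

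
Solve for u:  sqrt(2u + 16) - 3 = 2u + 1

Isolate the radical: sqrt(2u + 16) = 2u + 4.
Square both sides: 2u + 16 = (2u + 4)^2.
Expand and rearrange: 4u^2 + 14u = 0.
Solving gives u = 0 or u = -3.5.
Check each candidate in the original equation:
  u = 0: sqrt(16) = 4, while 2u + 4 = 4 — valid.
  u = -3.5: sqrt(9) = 3, while 2u + 4 = -3 — extraneous.

u = 0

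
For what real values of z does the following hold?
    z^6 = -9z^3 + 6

z = -2.127 or z = 0.8543

Let u = z^3. The equation becomes u^2 + 9u - 6 = 0.
By the quadratic formula, u = -9/2 + sqrt(105)/2 or u = -sqrt(105)/2 - 9/2.
z^3 = -9/2 + sqrt(105)/2 gives z = (-9/2 + sqrt(105)/2)^(1/3) ~= 0.8543.
z^3 = -sqrt(105)/2 - 9/2 gives z = -(9/2 + sqrt(105)/2)^(1/3) ~= -2.127.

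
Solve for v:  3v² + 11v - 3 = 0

v = -3.9217 or v = 0.255

Discriminant: (11)² − 4·3·(-3) = 157.
Quadratic formula: v = (-11 ± √157) / 6.
So v = -11/6 + √(157)/6 ≈ 0.255 or v = -√(157)/6 - 11/6 ≈ -3.9217.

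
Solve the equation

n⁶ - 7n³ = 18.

n = -1.2599 or n = 2.0801

Let u = n³. The equation becomes u² - 7u - 18 = 0.
Factor: (u + 2)(u - 9) = 0, so u = -2 or u = 9.
n³ = -2 gives n = -∛(2) ≈ -1.2599.
n³ = 9 gives n = ∛(9) ≈ 2.0801.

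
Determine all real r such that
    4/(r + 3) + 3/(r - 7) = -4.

Multiply both sides by (r + 3)(r - 7):
4(r - 7) + 3(r + 3) = -4(r + 3)(r - 7).
Expand and collect terms: -4r^2 + 9r + 103 = 0.
By the quadratic formula, r = (-9 +/- sqrt(1729)) / -8, so r ~= -4.0727 or r ~= 6.3227.
Neither value makes a denominator zero (r != -3, r != 7), so both are valid.

r = -4.0727 or r = 6.3227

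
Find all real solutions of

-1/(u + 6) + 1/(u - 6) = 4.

u = -6.245 or u = 6.245

Multiply both sides by (u + 6)(u - 6):
-(u - 6) + (u + 6) = 4(u + 6)(u - 6).
Expand and collect terms: 4u² - 156 = 0.
By the quadratic formula, u = (0 ± √2496) / 8, so u ≈ 6.245 or u ≈ -6.245.
Neither value makes a denominator zero (u ≠ -6, u ≠ 6), so both are valid.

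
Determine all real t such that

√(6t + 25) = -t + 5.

Square both sides: 6t + 25 = (-t + 5)².
Expand and rearrange: t² - 16t = 0.
Solving gives t = 16 or t = 0.
Check each candidate in the original equation:
  t = 16: √(121) = 11, while -t + 5 = -11 — extraneous.
  t = 0: √(25) = 5, while -t + 5 = 5 — valid.

t = 0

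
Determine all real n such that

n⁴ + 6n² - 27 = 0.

Let u = n². The equation becomes u² + 6u - 27 = 0.
Factor: (u - 3)(u + 9) = 0, so u = 3 or u = -9.
n² = 3 gives n = ±√(3) ≈ ±1.7321.
n² = -9 < 0 has no real solution.

n = -1.7321 or n = 1.7321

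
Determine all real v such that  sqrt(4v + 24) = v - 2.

v = 10

Square both sides: 4v + 24 = (v - 2)^2.
Expand and rearrange: v^2 - 8v - 20 = 0.
Solving gives v = 10 or v = -2.
Check each candidate in the original equation:
  v = 10: sqrt(64) = 8, while v - 2 = 8 — valid.
  v = -2: sqrt(16) = 4, while v - 2 = -4 — extraneous.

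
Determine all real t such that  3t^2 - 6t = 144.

t = -6 or t = 8

Bring every term to one side: 3t^2 - 6t - 144 = 0.
Factor: 3(t + 6)(t - 8) = 0.
So t = -6 or t = 8.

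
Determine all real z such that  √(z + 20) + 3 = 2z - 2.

Isolate the radical: √(z + 20) = 2z - 5.
Square both sides: z + 20 = (2z - 5)².
Expand and rearrange: 4z² - 21z + 5 = 0.
Solving gives z = 5 or z = 0.25.
Check each candidate in the original equation:
  z = 5: √(25) = 5, while 2z - 5 = 5 — valid.
  z = 0.25: √(20.25) = 4.5, while 2z - 5 = -4.5 — extraneous.

z = 5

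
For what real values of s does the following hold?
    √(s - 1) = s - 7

Square both sides: s - 1 = (s - 7)².
Expand and rearrange: s² - 15s + 50 = 0.
Solving gives s = 10 or s = 5.
Check each candidate in the original equation:
  s = 10: √(9) = 3, while s - 7 = 3 — valid.
  s = 5: √(4) = 2, while s - 7 = -2 — extraneous.

s = 10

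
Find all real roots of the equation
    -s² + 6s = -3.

Rearrange to standard form: -s² + 6s + 3 = 0.
Discriminant: (6)² − 4·(-1)·3 = 48.
Quadratic formula: s = (-6 ± √48) / (-2).
So s = 3 - 2·√(3) ≈ -0.4641 or s = 3 + 2·√(3) ≈ 6.4641.

s = -0.4641 or s = 6.4641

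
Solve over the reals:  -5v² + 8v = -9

Rearrange to standard form: -5v² + 8v + 9 = 0.
Discriminant: (8)² − 4·(-5)·9 = 244.
Quadratic formula: v = (-8 ± √244) / (-10).
So v = 4/5 - √(61)/5 ≈ -0.762 or v = 4/5 + √(61)/5 ≈ 2.362.

v = -0.762 or v = 2.362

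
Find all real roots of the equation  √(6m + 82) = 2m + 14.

Square both sides: 6m + 82 = (2m + 14)².
Expand and rearrange: 4m² + 50m + 114 = 0.
Solving gives m = -3 or m = -9.5.
Check each candidate in the original equation:
  m = -3: √(64) = 8, while 2m + 14 = 8 — valid.
  m = -9.5: √(25) = 5, while 2m + 14 = -5 — extraneous.

m = -3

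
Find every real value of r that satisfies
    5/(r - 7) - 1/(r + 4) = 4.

r = -4.2249 or r = 8.2249

Multiply both sides by (r - 7)(r + 4):
5(r + 4) - (r - 7) = 4(r - 7)(r + 4).
Expand and collect terms: 4r^2 - 16r - 139 = 0.
By the quadratic formula, r = (16 +/- sqrt(2480)) / 8, so r ~= 8.2249 or r ~= -4.2249.
Neither value makes a denominator zero (r != 7, r != -4), so both are valid.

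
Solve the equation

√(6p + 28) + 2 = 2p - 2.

p = 6

Isolate the radical: √(6p + 28) = 2p - 4.
Square both sides: 6p + 28 = (2p - 4)².
Expand and rearrange: 4p² - 22p - 12 = 0.
Solving gives p = 6 or p = -0.5.
Check each candidate in the original equation:
  p = 6: √(64) = 8, while 2p - 4 = 8 — valid.
  p = -0.5: √(25) = 5, while 2p - 4 = -5 — extraneous.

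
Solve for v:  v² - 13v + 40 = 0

v = 5 or v = 8

Factor: (v - 5)(v - 8) = 0.
So v = 5 or v = 8.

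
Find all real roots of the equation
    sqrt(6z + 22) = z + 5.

Square both sides: 6z + 22 = (z + 5)^2.
Expand and rearrange: z^2 + 4z + 3 = 0.
Solving gives z = -1 or z = -3.
Check each candidate in the original equation:
  z = -1: sqrt(16) = 4, while z + 5 = 4 — valid.
  z = -3: sqrt(4) = 2, while z + 5 = 2 — valid.

z = -3 or z = -1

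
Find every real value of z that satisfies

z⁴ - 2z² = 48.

z = -2.8284 or z = 2.8284

Let u = z². The equation becomes u² - 2u - 48 = 0.
Factor: (u + 6)(u - 8) = 0, so u = -6 or u = 8.
z² = -6 < 0 has no real solution.
z² = 8 gives z = ±2·√(2) ≈ ±2.8284.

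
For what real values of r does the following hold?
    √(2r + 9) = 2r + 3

r = 0

Square both sides: 2r + 9 = (2r + 3)².
Expand and rearrange: 4r² + 10r = 0.
Solving gives r = 0 or r = -2.5.
Check each candidate in the original equation:
  r = 0: √(9) = 3, while 2r + 3 = 3 — valid.
  r = -2.5: √(4) = 2, while 2r + 3 = -2 — extraneous.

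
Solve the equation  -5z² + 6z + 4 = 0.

Discriminant: (6)² − 4·(-5)·4 = 116.
Quadratic formula: z = (-6 ± √116) / (-10).
So z = 3/5 - √(29)/5 ≈ -0.477 or z = 3/5 + √(29)/5 ≈ 1.677.

z = -0.477 or z = 1.677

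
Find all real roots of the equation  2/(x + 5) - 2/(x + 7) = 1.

x = -8.2361 or x = -3.7639

Multiply both sides by (x + 5)(x + 7):
2(x + 7) - 2(x + 5) = (x + 5)(x + 7).
Expand and collect terms: x² + 12x + 31 = 0.
By the quadratic formula, x = (-12 ± √20) / 2, so x ≈ -3.7639 or x ≈ -8.2361.
Neither value makes a denominator zero (x ≠ -5, x ≠ -7), so both are valid.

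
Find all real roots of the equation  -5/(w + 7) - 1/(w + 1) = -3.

Multiply both sides by (w + 7)(w + 1):
-5(w + 1) - (w + 7) = -3(w + 7)(w + 1).
Expand and collect terms: -3w² - 18w - 9 = 0.
By the quadratic formula, w = (18 ± √216) / -6, so w ≈ -5.4495 or w ≈ -0.5505.
Neither value makes a denominator zero (w ≠ -7, w ≠ -1), so both are valid.

w = -5.4495 or w = -0.5505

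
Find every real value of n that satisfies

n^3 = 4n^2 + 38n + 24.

Rearrange: n^3 - 4n^2 - 38n - 24 = 0.
Possible rational roots are divisors of -24. Testing n = -4 gives 0, so (n + 4) is a factor.
Divide: n^3 - 4n^2 - 38n - 24 = (n + 4)(n^2 - 8n - 6).
Apply the quadratic formula to n^2 - 8n - 6 = 0: n = (8 +/- sqrt(88))/2, i.e. n ~= 8.6904 or n ~= -0.6904.

n = -4 or n = -0.6904 or n = 8.6904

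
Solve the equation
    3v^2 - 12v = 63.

Bring every term to one side: 3v^2 - 12v - 63 = 0.
Factor: 3(v + 3)(v - 7) = 0.
So v = -3 or v = 7.

v = -3 or v = 7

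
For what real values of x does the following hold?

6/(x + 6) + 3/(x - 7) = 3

Multiply both sides by (x + 6)(x - 7):
6(x - 7) + 3(x + 6) = 3(x + 6)(x - 7).
Expand and collect terms: 3x² - 12x - 102 = 0.
By the quadratic formula, x = (12 ± √1368) / 6, so x ≈ 8.1644 or x ≈ -4.1644.
Neither value makes a denominator zero (x ≠ -6, x ≠ 7), so both are valid.

x = -4.1644 or x = 8.1644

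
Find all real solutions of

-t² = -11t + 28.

Bring every term to one side: -t² + 11t - 28 = 0.
Factor: -1(t - 7)(t - 4) = 0.
So t = 7 or t = 4.

t = 4 or t = 7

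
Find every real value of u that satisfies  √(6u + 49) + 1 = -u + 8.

Isolate the radical: √(6u + 49) = -u + 7.
Square both sides: 6u + 49 = (-u + 7)².
Expand and rearrange: u² - 20u = 0.
Solving gives u = 20 or u = 0.
Check each candidate in the original equation:
  u = 20: √(169) = 13, while -u + 7 = -13 — extraneous.
  u = 0: √(49) = 7, while -u + 7 = 7 — valid.

u = 0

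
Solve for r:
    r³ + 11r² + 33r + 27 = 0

r = -6.6458 or r = -3 or r = -1.3542

Possible rational roots are divisors of 27. Testing r = -3 gives 0, so (r + 3) is a factor.
Divide: r³ + 11r² + 33r + 27 = (r + 3)(r² + 8r + 9).
Apply the quadratic formula to r² + 8r + 9 = 0: r = (-8 ± √28)/2, i.e. r ≈ -1.3542 or r ≈ -6.6458.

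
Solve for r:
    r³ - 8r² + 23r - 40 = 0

Possible rational roots are divisors of -40. Testing r = 5 gives 0, so (r - 5) is a factor.
Divide: r³ - 8r² + 23r - 40 = (r - 5)(r² - 3r + 8).
The quadratic r² - 3r + 8 has discriminant -23 < 0, so no further real roots.

r = 5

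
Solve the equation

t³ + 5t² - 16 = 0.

Possible rational roots are divisors of -16. Testing t = -4 gives 0, so (t + 4) is a factor.
Divide: t³ + 5t² - 16 = (t + 4)(t² + t - 4).
Apply the quadratic formula to t² + t - 4 = 0: t = (-1 ± √17)/2, i.e. t ≈ 1.5616 or t ≈ -2.5616.

t = -4 or t = -2.5616 or t = 1.5616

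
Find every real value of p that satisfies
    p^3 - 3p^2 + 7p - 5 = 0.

Possible rational roots are divisors of -5. Testing p = 1 gives 0, so (p - 1) is a factor.
Divide: p^3 - 3p^2 + 7p - 5 = (p - 1)(p^2 - 2p + 5).
The quadratic p^2 - 2p + 5 has discriminant -16 < 0, so no further real roots.

p = 1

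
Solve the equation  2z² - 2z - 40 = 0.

z = -4 or z = 5

Factor: 2(z + 4)(z - 5) = 0.
So z = -4 or z = 5.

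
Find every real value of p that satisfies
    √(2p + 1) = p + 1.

p = 0

Square both sides: 2p + 1 = (p + 1)².
Expand and rearrange: p² = 0.
This gives the repeated root p = 0.
Check in the original equation:
  p = 0: √(1) = 1, while p + 1 = 1 — valid.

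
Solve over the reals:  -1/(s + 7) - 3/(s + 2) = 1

s = -8.7913 or s = -4.2087

Multiply both sides by (s + 7)(s + 2):
-(s + 2) - 3(s + 7) = (s + 7)(s + 2).
Expand and collect terms: s² + 13s + 37 = 0.
By the quadratic formula, s = (-13 ± √21) / 2, so s ≈ -4.2087 or s ≈ -8.7913.
Neither value makes a denominator zero (s ≠ -7, s ≠ -2), so both are valid.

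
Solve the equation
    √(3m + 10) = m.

m = 5

Square both sides: 3m + 10 = (m)².
Expand and rearrange: m² - 3m - 10 = 0.
Solving gives m = 5 or m = -2.
Check each candidate in the original equation:
  m = 5: √(25) = 5, while m = 5 — valid.
  m = -2: √(4) = 2, while m = -2 — extraneous.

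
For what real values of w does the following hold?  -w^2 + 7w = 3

Rearrange to standard form: -w^2 + 7w - 3 = 0.
Discriminant: (7)^2 - 4*(-1)*(-3) = 37.
Quadratic formula: w = (-7 +/- sqrt(37)) / (-2).
So w = 7/2 - sqrt(37)/2 ~= 0.4586 or w = sqrt(37)/2 + 7/2 ~= 6.5414.

w = 0.4586 or w = 6.5414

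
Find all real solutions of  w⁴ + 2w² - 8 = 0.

w = -1.4142 or w = 1.4142

Let u = w². The equation becomes u² + 2u - 8 = 0.
Factor: (u + 4)(u - 2) = 0, so u = -4 or u = 2.
w² = -4 < 0 has no real solution.
w² = 2 gives w = ±√(2) ≈ ±1.4142.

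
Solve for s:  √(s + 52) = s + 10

Square both sides: s + 52 = (s + 10)².
Expand and rearrange: s² + 19s + 48 = 0.
Solving gives s = -3 or s = -16.
Check each candidate in the original equation:
  s = -3: √(49) = 7, while s + 10 = 7 — valid.
  s = -16: √(36) = 6, while s + 10 = -6 — extraneous.

s = -3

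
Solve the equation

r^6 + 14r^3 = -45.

r = -2.0801 or r = -1.71

Let u = r^3. The equation becomes u^2 + 14u + 45 = 0.
Factor: (u + 5)(u + 9) = 0, so u = -5 or u = -9.
r^3 = -5 gives r = -(5)^(1/3) ~= -1.71.
r^3 = -9 gives r = -(9)^(1/3) ~= -2.0801.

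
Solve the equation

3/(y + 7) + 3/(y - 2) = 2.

Multiply both sides by (y + 7)(y - 2):
3(y - 2) + 3(y + 7) = 2(y + 7)(y - 2).
Expand and collect terms: 2y^2 + 4y - 43 = 0.
By the quadratic formula, y = (-4 +/- sqrt(360)) / 4, so y ~= 3.7434 or y ~= -5.7434.
Neither value makes a denominator zero (y != -7, y != 2), so both are valid.

y = -5.7434 or y = 3.7434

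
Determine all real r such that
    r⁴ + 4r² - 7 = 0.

Let u = r². The equation becomes u² + 4u - 7 = 0.
By the quadratic formula, u = -2 + √(11) or u = -√(11) - 2.
r² = -2 + √(11) gives r = ±√(-2 + √(11)) ≈ ±1.1474.
r² = -√(11) - 2 < 0 has no real solution.

r = -1.1474 or r = 1.1474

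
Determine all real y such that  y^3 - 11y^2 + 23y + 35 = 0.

Possible rational roots are divisors of 35. Testing y = 5 gives 0, so (y - 5) is a factor.
Divide: y^3 - 11y^2 + 23y + 35 = (y - 5)(y^2 - 6y - 7).
Factor the quadratic: y = 7 or y = -1.

y = -1 or y = 5 or y = 7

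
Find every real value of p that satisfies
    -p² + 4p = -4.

Rearrange to standard form: -p² + 4p + 4 = 0.
Discriminant: (4)² − 4·(-1)·4 = 32.
Quadratic formula: p = (-4 ± √32) / (-2).
So p = 2 - 2·√(2) ≈ -0.8284 or p = 2 + 2·√(2) ≈ 4.8284.

p = -0.8284 or p = 4.8284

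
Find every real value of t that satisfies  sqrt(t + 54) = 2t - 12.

Square both sides: t + 54 = (2t - 12)^2.
Expand and rearrange: 4t^2 - 49t + 90 = 0.
Solving gives t = 10 or t = 2.25.
Check each candidate in the original equation:
  t = 10: sqrt(64) = 8, while 2t - 12 = 8 — valid.
  t = 2.25: sqrt(56.25) = 7.5, while 2t - 12 = -7.5 — extraneous.

t = 10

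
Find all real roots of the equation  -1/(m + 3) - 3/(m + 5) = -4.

m = -4.366 or m = -2.634

Multiply both sides by (m + 3)(m + 5):
-(m + 5) - 3(m + 3) = -4(m + 3)(m + 5).
Expand and collect terms: -4m^2 - 28m - 46 = 0.
By the quadratic formula, m = (28 +/- sqrt(48)) / -8, so m ~= -4.366 or m ~= -2.634.
Neither value makes a denominator zero (m != -3, m != -5), so both are valid.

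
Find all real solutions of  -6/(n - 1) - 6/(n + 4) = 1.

n = -14 or n = -1

Multiply both sides by (n - 1)(n + 4):
-6(n + 4) - 6(n - 1) = (n - 1)(n + 4).
Expand and collect terms: n² + 15n + 14 = 0.
Factor or apply the quadratic formula: n = -1 or n = -14.
Neither value makes a denominator zero (n ≠ 1, n ≠ -4), so both are valid.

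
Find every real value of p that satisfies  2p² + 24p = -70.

Bring every term to one side: 2p² + 24p + 70 = 0.
Factor: 2(p + 5)(p + 7) = 0.
So p = -5 or p = -7.

p = -7 or p = -5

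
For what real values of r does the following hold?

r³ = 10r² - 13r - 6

r = -0.3589 or r = 2 or r = 8.3589

Rearrange: r³ - 10r² + 13r + 6 = 0.
Possible rational roots are divisors of 6. Testing r = 2 gives 0, so (r - 2) is a factor.
Divide: r³ - 10r² + 13r + 6 = (r - 2)(r² - 8r - 3).
Apply the quadratic formula to r² - 8r - 3 = 0: r = (8 ± √76)/2, i.e. r ≈ 8.3589 or r ≈ -0.3589.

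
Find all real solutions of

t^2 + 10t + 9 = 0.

Factor: (t + 9)(t + 1) = 0.
So t = -9 or t = -1.

t = -9 or t = -1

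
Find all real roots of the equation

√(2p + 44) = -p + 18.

Square both sides: 2p + 44 = (-p + 18)².
Expand and rearrange: p² - 38p + 280 = 0.
Solving gives p = 28 or p = 10.
Check each candidate in the original equation:
  p = 28: √(100) = 10, while -p + 18 = -10 — extraneous.
  p = 10: √(64) = 8, while -p + 18 = 8 — valid.

p = 10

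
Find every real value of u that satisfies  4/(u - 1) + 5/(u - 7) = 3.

u = 2 or u = 9

Multiply both sides by (u - 1)(u - 7):
4(u - 7) + 5(u - 1) = 3(u - 1)(u - 7).
Expand and collect terms: 3u^2 - 33u + 54 = 0.
Factor or apply the quadratic formula: u = 9 or u = 2.
Neither value makes a denominator zero (u != 1, u != 7), so both are valid.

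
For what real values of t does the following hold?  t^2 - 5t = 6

Bring every term to one side: t^2 - 5t - 6 = 0.
Factor: (t + 1)(t - 6) = 0.
So t = -1 or t = 6.

t = -1 or t = 6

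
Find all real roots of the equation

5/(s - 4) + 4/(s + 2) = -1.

Multiply both sides by (s - 4)(s + 2):
5(s + 2) + 4(s - 4) = -(s - 4)(s + 2).
Expand and collect terms: -s² - 7s + 14 = 0.
By the quadratic formula, s = (7 ± √105) / -2, so s ≈ -8.6235 or s ≈ 1.6235.
Neither value makes a denominator zero (s ≠ 4, s ≠ -2), so both are valid.

s = -8.6235 or s = 1.6235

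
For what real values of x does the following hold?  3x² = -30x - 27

x = -9 or x = -1

Bring every term to one side: 3x² + 30x + 27 = 0.
Factor: 3(x + 1)(x + 9) = 0.
So x = -1 or x = -9.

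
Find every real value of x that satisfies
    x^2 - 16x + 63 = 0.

x = 7 or x = 9

Factor: (x - 9)(x - 7) = 0.
So x = 9 or x = 7.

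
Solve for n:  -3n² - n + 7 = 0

n = -1.7033 or n = 1.3699

Discriminant: (-1)² − 4·(-3)·7 = 85.
Quadratic formula: n = (1 ± √85) / (-6).
So n = -√(85)/6 - 1/6 ≈ -1.7033 or n = -1/6 + √(85)/6 ≈ 1.3699.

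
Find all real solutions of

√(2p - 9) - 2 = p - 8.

p = 9

Isolate the radical: √(2p - 9) = p - 6.
Square both sides: 2p - 9 = (p - 6)².
Expand and rearrange: p² - 14p + 45 = 0.
Solving gives p = 9 or p = 5.
Check each candidate in the original equation:
  p = 9: √(9) = 3, while p - 6 = 3 — valid.
  p = 5: √(1) = 1, while p - 6 = -1 — extraneous.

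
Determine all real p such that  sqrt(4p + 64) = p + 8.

p = 0

Square both sides: 4p + 64 = (p + 8)^2.
Expand and rearrange: p^2 + 12p = 0.
Solving gives p = 0 or p = -12.
Check each candidate in the original equation:
  p = 0: sqrt(64) = 8, while p + 8 = 8 — valid.
  p = -12: sqrt(16) = 4, while p + 8 = -4 — extraneous.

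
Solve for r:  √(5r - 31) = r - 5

Square both sides: 5r - 31 = (r - 5)².
Expand and rearrange: r² - 15r + 56 = 0.
Solving gives r = 8 or r = 7.
Check each candidate in the original equation:
  r = 8: √(9) = 3, while r - 5 = 3 — valid.
  r = 7: √(4) = 2, while r - 5 = 2 — valid.

r = 7 or r = 8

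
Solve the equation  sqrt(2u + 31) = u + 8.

u = -3

Square both sides: 2u + 31 = (u + 8)^2.
Expand and rearrange: u^2 + 14u + 33 = 0.
Solving gives u = -3 or u = -11.
Check each candidate in the original equation:
  u = -3: sqrt(25) = 5, while u + 8 = 5 — valid.
  u = -11: sqrt(9) = 3, while u + 8 = -3 — extraneous.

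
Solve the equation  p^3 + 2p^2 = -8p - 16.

Rearrange: p^3 + 2p^2 + 8p + 16 = 0.
Possible rational roots are divisors of 16. Testing p = -2 gives 0, so (p + 2) is a factor.
Divide: p^3 + 2p^2 + 8p + 16 = (p + 2)(p^2 + 8).
The quadratic p^2 + 8 has discriminant -32 < 0, so no further real roots.

p = -2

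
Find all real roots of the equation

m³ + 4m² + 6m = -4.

m = -2

Rearrange: m³ + 4m² + 6m + 4 = 0.
Possible rational roots are divisors of 4. Testing m = -2 gives 0, so (m + 2) is a factor.
Divide: m³ + 4m² + 6m + 4 = (m + 2)(m² + 2m + 2).
The quadratic m² + 2m + 2 has discriminant -4 < 0, so no further real roots.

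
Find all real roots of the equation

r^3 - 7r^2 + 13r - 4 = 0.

Possible rational roots are divisors of -4. Testing r = 4 gives 0, so (r - 4) is a factor.
Divide: r^3 - 7r^2 + 13r - 4 = (r - 4)(r^2 - 3r + 1).
Apply the quadratic formula to r^2 - 3r + 1 = 0: r = (3 +/- sqrt(5))/2, i.e. r ~= 2.618 or r ~= 0.382.

r = 0.382 or r = 2.618 or r = 4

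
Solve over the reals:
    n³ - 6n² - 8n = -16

Rearrange: n³ - 6n² - 8n + 16 = 0.
Possible rational roots are divisors of 16. Testing n = -2 gives 0, so (n + 2) is a factor.
Divide: n³ - 6n² - 8n + 16 = (n + 2)(n² - 8n + 8).
Apply the quadratic formula to n² - 8n + 8 = 0: n = (8 ± √32)/2, i.e. n ≈ 6.8284 or n ≈ 1.1716.

n = -2 or n = 1.1716 or n = 6.8284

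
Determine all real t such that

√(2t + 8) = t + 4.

t = -4 or t = -2

Square both sides: 2t + 8 = (t + 4)².
Expand and rearrange: t² + 6t + 8 = 0.
Solving gives t = -2 or t = -4.
Check each candidate in the original equation:
  t = -2: √(4) = 2, while t + 4 = 2 — valid.
  t = -4: √(0) = 0, while t + 4 = 0 — valid.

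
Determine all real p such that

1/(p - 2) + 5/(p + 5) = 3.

p = -3.4297 or p = 2.4297

Multiply both sides by (p - 2)(p + 5):
(p + 5) + 5(p - 2) = 3(p - 2)(p + 5).
Expand and collect terms: 3p^2 + 3p - 25 = 0.
By the quadratic formula, p = (-3 +/- sqrt(309)) / 6, so p ~= 2.4297 or p ~= -3.4297.
Neither value makes a denominator zero (p != 2, p != -5), so both are valid.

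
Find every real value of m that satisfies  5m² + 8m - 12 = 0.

Discriminant: (8)² − 4·5·(-12) = 304.
Quadratic formula: m = (-8 ± √304) / 10.
So m = -4/5 + 2·√(19)/5 ≈ 0.9436 or m = -2·√(19)/5 - 4/5 ≈ -2.5436.

m = -2.5436 or m = 0.9436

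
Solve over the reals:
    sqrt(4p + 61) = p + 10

p = -3

Square both sides: 4p + 61 = (p + 10)^2.
Expand and rearrange: p^2 + 16p + 39 = 0.
Solving gives p = -3 or p = -13.
Check each candidate in the original equation:
  p = -3: sqrt(49) = 7, while p + 10 = 7 — valid.
  p = -13: sqrt(9) = 3, while p + 10 = -3 — extraneous.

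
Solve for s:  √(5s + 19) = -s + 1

Square both sides: 5s + 19 = (-s + 1)².
Expand and rearrange: s² - 7s - 18 = 0.
Solving gives s = 9 or s = -2.
Check each candidate in the original equation:
  s = 9: √(64) = 8, while -s + 1 = -8 — extraneous.
  s = -2: √(9) = 3, while -s + 1 = 3 — valid.

s = -2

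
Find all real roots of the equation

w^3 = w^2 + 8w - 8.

Rearrange: w^3 - w^2 - 8w + 8 = 0.
Possible rational roots are divisors of 8. Testing w = 1 gives 0, so (w - 1) is a factor.
Divide: w^3 - w^2 - 8w + 8 = (w - 1)(w^2 - 8).
Apply the quadratic formula to w^2 - 8 = 0: w = (0 +/- sqrt(32))/2, i.e. w ~= 2.8284 or w ~= -2.8284.

w = -2.8284 or w = 1 or w = 2.8284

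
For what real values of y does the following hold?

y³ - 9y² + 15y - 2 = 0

y = 0.1459 or y = 2 or y = 6.8541

Possible rational roots are divisors of -2. Testing y = 2 gives 0, so (y - 2) is a factor.
Divide: y³ - 9y² + 15y - 2 = (y - 2)(y² - 7y + 1).
Apply the quadratic formula to y² - 7y + 1 = 0: y = (7 ± √45)/2, i.e. y ≈ 6.8541 or y ≈ 0.1459.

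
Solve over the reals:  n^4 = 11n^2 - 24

n = -2.8284 or n = -1.7321 or n = 1.7321 or n = 2.8284

Let u = n^2. The equation becomes u^2 - 11u + 24 = 0.
Factor: (u - 8)(u - 3) = 0, so u = 8 or u = 3.
n^2 = 8 gives n = +/-2*sqrt(2) ~= +/-2.8284.
n^2 = 3 gives n = +/-sqrt(3) ~= +/-1.7321.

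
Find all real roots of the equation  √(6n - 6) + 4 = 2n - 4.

n = 7

Isolate the radical: √(6n - 6) = 2n - 8.
Square both sides: 6n - 6 = (2n - 8)².
Expand and rearrange: 4n² - 38n + 70 = 0.
Solving gives n = 7 or n = 2.5.
Check each candidate in the original equation:
  n = 7: √(36) = 6, while 2n - 8 = 6 — valid.
  n = 2.5: √(9) = 3, while 2n - 8 = -3 — extraneous.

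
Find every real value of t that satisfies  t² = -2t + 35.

t = -7 or t = 5

Bring every term to one side: t² + 2t - 35 = 0.
Factor: (t + 7)(t - 5) = 0.
So t = -7 or t = 5.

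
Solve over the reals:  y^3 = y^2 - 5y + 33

Rearrange: y^3 - y^2 + 5y - 33 = 0.
Possible rational roots are divisors of -33. Testing y = 3 gives 0, so (y - 3) is a factor.
Divide: y^3 - y^2 + 5y - 33 = (y - 3)(y^2 + 2y + 11).
The quadratic y^2 + 2y + 11 has discriminant -40 < 0, so no further real roots.

y = 3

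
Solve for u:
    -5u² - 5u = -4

Rearrange to standard form: -5u² - 5u + 4 = 0.
Discriminant: (-5)² − 4·(-5)·4 = 105.
Quadratic formula: u = (5 ± √105) / (-10).
So u = -√(105)/10 - 1/2 ≈ -1.5247 or u = -1/2 + √(105)/10 ≈ 0.5247.

u = -1.5247 or u = 0.5247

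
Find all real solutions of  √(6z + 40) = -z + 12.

Square both sides: 6z + 40 = (-z + 12)².
Expand and rearrange: z² - 30z + 104 = 0.
Solving gives z = 26 or z = 4.
Check each candidate in the original equation:
  z = 26: √(196) = 14, while -z + 12 = -14 — extraneous.
  z = 4: √(64) = 8, while -z + 12 = 8 — valid.

z = 4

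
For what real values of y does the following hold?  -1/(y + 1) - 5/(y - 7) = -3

Multiply both sides by (y + 1)(y - 7):
-(y - 7) - 5(y + 1) = -3(y + 1)(y - 7).
Expand and collect terms: -3y^2 + 24y + 19 = 0.
By the quadratic formula, y = (-24 +/- sqrt(804)) / -6, so y ~= -0.7258 or y ~= 8.7258.
Neither value makes a denominator zero (y != -1, y != 7), so both are valid.

y = -0.7258 or y = 8.7258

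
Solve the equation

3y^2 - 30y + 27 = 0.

y = 1 or y = 9

Factor: 3(y - 1)(y - 9) = 0.
So y = 1 or y = 9.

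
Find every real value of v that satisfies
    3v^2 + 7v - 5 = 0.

v = -2.9067 or v = 0.5734

Discriminant: (7)^2 - 4*3*(-5) = 109.
Quadratic formula: v = (-7 +/- sqrt(109)) / 6.
So v = -7/6 + sqrt(109)/6 ~= 0.5734 or v = -sqrt(109)/6 - 7/6 ~= -2.9067.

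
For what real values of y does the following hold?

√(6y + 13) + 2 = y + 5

Isolate the radical: √(6y + 13) = y + 3.
Square both sides: 6y + 13 = (y + 3)².
Expand and rearrange: y² - 4 = 0.
Solving gives y = 2 or y = -2.
Check each candidate in the original equation:
  y = 2: √(25) = 5, while y + 3 = 5 — valid.
  y = -2: √(1) = 1, while y + 3 = 1 — valid.

y = -2 or y = 2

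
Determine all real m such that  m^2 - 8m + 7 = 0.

Factor: (m - 7)(m - 1) = 0.
So m = 7 or m = 1.

m = 1 or m = 7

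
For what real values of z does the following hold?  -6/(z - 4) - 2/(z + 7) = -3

z = -6.4405 or z = 6.1072

Multiply both sides by (z - 4)(z + 7):
-6(z + 7) - 2(z - 4) = -3(z - 4)(z + 7).
Expand and collect terms: -3z² - z + 118 = 0.
By the quadratic formula, z = (1 ± √1417) / -6, so z ≈ -6.4405 or z ≈ 6.1072.
Neither value makes a denominator zero (z ≠ 4, z ≠ -7), so both are valid.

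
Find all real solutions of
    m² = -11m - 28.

m = -7 or m = -4

Bring every term to one side: m² + 11m + 28 = 0.
Factor: (m + 7)(m + 4) = 0.
So m = -7 or m = -4.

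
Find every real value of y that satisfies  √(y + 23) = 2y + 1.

Square both sides: y + 23 = (2y + 1)².
Expand and rearrange: 4y² + 3y - 22 = 0.
Solving gives y = 2 or y = -2.75.
Check each candidate in the original equation:
  y = 2: √(25) = 5, while 2y + 1 = 5 — valid.
  y = -2.75: √(20.25) = 4.5, while 2y + 1 = -4.5 — extraneous.

y = 2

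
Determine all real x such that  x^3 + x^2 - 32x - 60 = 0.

Possible rational roots are divisors of -60. Testing x = -5 gives 0, so (x + 5) is a factor.
Divide: x^3 + x^2 - 32x - 60 = (x + 5)(x^2 - 4x - 12).
Factor the quadratic: x = 6 or x = -2.

x = -5 or x = -2 or x = 6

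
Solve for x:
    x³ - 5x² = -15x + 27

x = 3

Rearrange: x³ - 5x² + 15x - 27 = 0.
Possible rational roots are divisors of -27. Testing x = 3 gives 0, so (x - 3) is a factor.
Divide: x³ - 5x² + 15x - 27 = (x - 3)(x² - 2x + 9).
The quadratic x² - 2x + 9 has discriminant -32 < 0, so no further real roots.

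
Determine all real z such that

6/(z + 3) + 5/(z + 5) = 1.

Multiply both sides by (z + 3)(z + 5):
6(z + 5) + 5(z + 3) = (z + 3)(z + 5).
Expand and collect terms: z^2 - 3z - 30 = 0.
By the quadratic formula, z = (3 +/- sqrt(129)) / 2, so z ~= 7.1789 or z ~= -4.1789.
Neither value makes a denominator zero (z != -3, z != -5), so both are valid.

z = -4.1789 or z = 7.1789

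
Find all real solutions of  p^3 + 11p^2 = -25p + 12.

p = -7.4051 or p = -4 or p = 0.4051

Rearrange: p^3 + 11p^2 + 25p - 12 = 0.
Possible rational roots are divisors of -12. Testing p = -4 gives 0, so (p + 4) is a factor.
Divide: p^3 + 11p^2 + 25p - 12 = (p + 4)(p^2 + 7p - 3).
Apply the quadratic formula to p^2 + 7p - 3 = 0: p = (-7 +/- sqrt(61))/2, i.e. p ~= 0.4051 or p ~= -7.4051.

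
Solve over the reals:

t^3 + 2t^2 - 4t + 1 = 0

Possible rational roots are divisors of 1. Testing t = 1 gives 0, so (t - 1) is a factor.
Divide: t^3 + 2t^2 - 4t + 1 = (t - 1)(t^2 + 3t - 1).
Apply the quadratic formula to t^2 + 3t - 1 = 0: t = (-3 +/- sqrt(13))/2, i.e. t ~= 0.3028 or t ~= -3.3028.

t = -3.3028 or t = 0.3028 or t = 1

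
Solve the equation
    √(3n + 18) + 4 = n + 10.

n = -6 or n = -3

Isolate the radical: √(3n + 18) = n + 6.
Square both sides: 3n + 18 = (n + 6)².
Expand and rearrange: n² + 9n + 18 = 0.
Solving gives n = -3 or n = -6.
Check each candidate in the original equation:
  n = -3: √(9) = 3, while n + 6 = 3 — valid.
  n = -6: √(0) = 0, while n + 6 = 0 — valid.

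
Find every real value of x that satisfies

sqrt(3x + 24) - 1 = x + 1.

x = 4

Isolate the radical: sqrt(3x + 24) = x + 2.
Square both sides: 3x + 24 = (x + 2)^2.
Expand and rearrange: x^2 + x - 20 = 0.
Solving gives x = 4 or x = -5.
Check each candidate in the original equation:
  x = 4: sqrt(36) = 6, while x + 2 = 6 — valid.
  x = -5: sqrt(9) = 3, while x + 2 = -3 — extraneous.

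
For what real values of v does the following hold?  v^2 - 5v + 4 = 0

v = 1 or v = 4

Factor: (v - 1)(v - 4) = 0.
So v = 1 or v = 4.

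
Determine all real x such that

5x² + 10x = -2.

x = -1.7746 or x = -0.2254

Rearrange to standard form: 5x² + 10x + 2 = 0.
Discriminant: (10)² − 4·5·2 = 60.
Quadratic formula: x = (-10 ± √60) / 10.
So x = -1 + √(15)/5 ≈ -0.2254 or x = -1 - √(15)/5 ≈ -1.7746.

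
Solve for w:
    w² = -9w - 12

Rearrange to standard form: w² + 9w + 12 = 0.
Discriminant: (9)² − 4·1·12 = 33.
Quadratic formula: w = (-9 ± √33) / 2.
So w = -9/2 + √(33)/2 ≈ -1.6277 or w = -9/2 - √(33)/2 ≈ -7.3723.

w = -7.3723 or w = -1.6277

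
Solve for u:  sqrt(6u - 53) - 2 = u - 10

u = 9 or u = 13

Isolate the radical: sqrt(6u - 53) = u - 8.
Square both sides: 6u - 53 = (u - 8)^2.
Expand and rearrange: u^2 - 22u + 117 = 0.
Solving gives u = 13 or u = 9.
Check each candidate in the original equation:
  u = 13: sqrt(25) = 5, while u - 8 = 5 — valid.
  u = 9: sqrt(1) = 1, while u - 8 = 1 — valid.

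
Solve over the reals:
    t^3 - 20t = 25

t = -3.618 or t = -1.382 or t = 5

Rearrange: t^3 - 20t - 25 = 0.
Possible rational roots are divisors of -25. Testing t = 5 gives 0, so (t - 5) is a factor.
Divide: t^3 - 20t - 25 = (t - 5)(t^2 + 5t + 5).
Apply the quadratic formula to t^2 + 5t + 5 = 0: t = (-5 +/- sqrt(5))/2, i.e. t ~= -1.382 or t ~= -3.618.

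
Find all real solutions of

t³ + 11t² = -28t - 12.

t = -7.4641 or t = -3 or t = -0.5359

Rearrange: t³ + 11t² + 28t + 12 = 0.
Possible rational roots are divisors of 12. Testing t = -3 gives 0, so (t + 3) is a factor.
Divide: t³ + 11t² + 28t + 12 = (t + 3)(t² + 8t + 4).
Apply the quadratic formula to t² + 8t + 4 = 0: t = (-8 ± √48)/2, i.e. t ≈ -0.5359 or t ≈ -7.4641.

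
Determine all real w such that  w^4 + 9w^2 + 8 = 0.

No real solutions.

Let u = w^2. The equation becomes u^2 + 9u + 8 = 0.
Factor: (u + 1)(u + 8) = 0, so u = -1 or u = -8.
w^2 = -1 < 0 has no real solution.
w^2 = -8 < 0 has no real solution.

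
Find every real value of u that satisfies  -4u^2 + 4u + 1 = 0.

u = -0.2071 or u = 1.2071

Discriminant: (4)^2 - 4*(-4)*1 = 32.
Quadratic formula: u = (-4 +/- sqrt(32)) / (-8).
So u = 1/2 - sqrt(2)/2 ~= -0.2071 or u = 1/2 + sqrt(2)/2 ~= 1.2071.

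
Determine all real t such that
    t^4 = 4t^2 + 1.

Let u = t^2. The equation becomes u^2 - 4u - 1 = 0.
By the quadratic formula, u = 2 + sqrt(5) or u = 2 - sqrt(5).
t^2 = 2 + sqrt(5) gives t = +/-sqrt(2 + sqrt(5)) ~= +/-2.0582.
t^2 = 2 - sqrt(5) < 0 has no real solution.

t = -2.0582 or t = 2.0582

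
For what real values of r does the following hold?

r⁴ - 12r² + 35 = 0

r = -2.6458 or r = -2.2361 or r = 2.2361 or r = 2.6458

Let u = r². The equation becomes u² - 12u + 35 = 0.
Factor: (u - 7)(u - 5) = 0, so u = 7 or u = 5.
r² = 7 gives r = ±√(7) ≈ ±2.6458.
r² = 5 gives r = ±√(5) ≈ ±2.2361.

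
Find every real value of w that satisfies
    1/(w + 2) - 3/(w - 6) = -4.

Multiply both sides by (w + 2)(w - 6):
(w - 6) - 3(w + 2) = -4(w + 2)(w - 6).
Expand and collect terms: -4w² + 18w + 60 = 0.
By the quadratic formula, w = (-18 ± √1284) / -8, so w ≈ -2.2291 or w ≈ 6.7291.
Neither value makes a denominator zero (w ≠ -2, w ≠ 6), so both are valid.

w = -2.2291 or w = 6.7291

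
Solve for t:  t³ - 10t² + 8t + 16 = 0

t = -0.899 or t = 2 or t = 8.899

Possible rational roots are divisors of 16. Testing t = 2 gives 0, so (t - 2) is a factor.
Divide: t³ - 10t² + 8t + 16 = (t - 2)(t² - 8t - 8).
Apply the quadratic formula to t² - 8t - 8 = 0: t = (8 ± √96)/2, i.e. t ≈ 8.899 or t ≈ -0.899.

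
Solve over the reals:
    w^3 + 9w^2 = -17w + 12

Rearrange: w^3 + 9w^2 + 17w - 12 = 0.
Possible rational roots are divisors of -12. Testing w = -4 gives 0, so (w + 4) is a factor.
Divide: w^3 + 9w^2 + 17w - 12 = (w + 4)(w^2 + 5w - 3).
Apply the quadratic formula to w^2 + 5w - 3 = 0: w = (-5 +/- sqrt(37))/2, i.e. w ~= 0.5414 or w ~= -5.5414.

w = -5.5414 or w = -4 or w = 0.5414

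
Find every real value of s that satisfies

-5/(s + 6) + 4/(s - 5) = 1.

s = -9.9443 or s = 7.9443

Multiply both sides by (s + 6)(s - 5):
-5(s - 5) + 4(s + 6) = (s + 6)(s - 5).
Expand and collect terms: s² + 2s - 79 = 0.
By the quadratic formula, s = (-2 ± √320) / 2, so s ≈ 7.9443 or s ≈ -9.9443.
Neither value makes a denominator zero (s ≠ -6, s ≠ 5), so both are valid.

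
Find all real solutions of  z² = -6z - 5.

Bring every term to one side: z² + 6z + 5 = 0.
Factor: (z + 1)(z + 5) = 0.
So z = -1 or z = -5.

z = -5 or z = -1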